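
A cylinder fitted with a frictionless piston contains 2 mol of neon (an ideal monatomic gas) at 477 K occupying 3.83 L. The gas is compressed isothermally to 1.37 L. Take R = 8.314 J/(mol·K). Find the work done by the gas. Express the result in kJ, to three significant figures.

W ≈ -8.15 kJ

Isothermal: W = nRT ln(V₂/V₁).
W = (2)(8.314)(477) × ln(1.37/3.83)
  = 7932 × -1.028
W_by_gas = -8154 J.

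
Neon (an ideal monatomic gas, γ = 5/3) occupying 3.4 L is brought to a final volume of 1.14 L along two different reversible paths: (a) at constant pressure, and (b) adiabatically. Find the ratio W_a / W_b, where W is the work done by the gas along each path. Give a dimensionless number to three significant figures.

Path (a) isobaric: W = P₁(V₂ − V₁) → W_a/(P₁V₁) = -0.6647.
Path (b) adiabatic: W = P₁V₁(1 − (V₁/V₂)^(γ−1))/(γ−1) → W_b/(P₁V₁) = -1.608.
W_a / W_b = -0.6647 / -1.608 = 0.4134.

W_a / W_b ≈ 0.413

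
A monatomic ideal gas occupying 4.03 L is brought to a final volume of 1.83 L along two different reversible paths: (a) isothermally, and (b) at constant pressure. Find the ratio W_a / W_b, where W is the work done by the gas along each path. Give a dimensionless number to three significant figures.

Path (a) isothermal: W = P₁V₁ ln(V₂/V₁) → W_a/(P₁V₁) = -0.7895.
Path (b) isobaric: W = P₁(V₂ − V₁) → W_b/(P₁V₁) = -0.5459.
W_a / W_b = -0.7895 / -0.5459 = 1.446.

W_a / W_b ≈ 1.45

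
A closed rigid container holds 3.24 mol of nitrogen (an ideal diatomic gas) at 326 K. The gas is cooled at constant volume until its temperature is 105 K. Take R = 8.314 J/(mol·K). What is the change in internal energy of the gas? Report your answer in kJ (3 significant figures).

Constant volume ⇒ W = 0, so Q = ΔU = nCᵥΔT with Cᵥ = 5R/2 = 20.79 J/(mol·K).
ΔU = (3.24)(20.79)(105 − 326) = -14883 J.

ΔU ≈ -14.9 kJ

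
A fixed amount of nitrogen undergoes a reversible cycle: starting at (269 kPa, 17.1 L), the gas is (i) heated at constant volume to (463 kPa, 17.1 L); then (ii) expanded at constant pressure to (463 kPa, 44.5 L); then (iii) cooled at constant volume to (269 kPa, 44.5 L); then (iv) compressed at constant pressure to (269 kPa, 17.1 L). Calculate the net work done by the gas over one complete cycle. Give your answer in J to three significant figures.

Constant-volume legs do no work.
W(ii) = (463)(44.5 − 17.1) = 12686 J; W(iv) = (269)(17.1 − 44.5) = -7371 J.
W_net = 12686 − 7371 = 5316 J (the clockwise enclosed area).

W_net ≈ 5320 J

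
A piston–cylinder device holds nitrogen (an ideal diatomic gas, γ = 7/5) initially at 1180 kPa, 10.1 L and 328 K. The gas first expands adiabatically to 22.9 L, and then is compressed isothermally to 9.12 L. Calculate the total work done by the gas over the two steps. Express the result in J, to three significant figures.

W_total ≈ 411 J

Step 1 (adiabatic): W = (P₁V₁ − P₂V₂)/(γ−1) = (11918 − 8590)/0.4 = 8320 J.
After step 1: P = 375.1 kPa, V = 22.9 L, T = 236.4 K.
Step 2 (isothermal): W = P₁V₁ ln(V₂/V₁) = (8590) ln(9.12/22.9) = -7909 J.
W_total = 8320 − 7909 = 411.2 J.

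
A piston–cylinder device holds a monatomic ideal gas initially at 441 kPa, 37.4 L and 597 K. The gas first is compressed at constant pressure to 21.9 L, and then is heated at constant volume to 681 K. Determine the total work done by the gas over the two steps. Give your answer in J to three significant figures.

W_total ≈ -6840 J

Step 1 (isobaric): W = PΔV = (441 kPa)(21.9 − 37.4 L) = -6836 J.
Step 2 (isochoric): W = 0 (constant volume).
W_total = -6836 + 0 = -6836 J.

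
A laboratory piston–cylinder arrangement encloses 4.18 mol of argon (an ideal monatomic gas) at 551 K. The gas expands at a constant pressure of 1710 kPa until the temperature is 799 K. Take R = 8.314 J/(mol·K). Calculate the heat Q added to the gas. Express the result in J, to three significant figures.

Isobaric: W = nRΔT = (4.18)(8.314)(248) = 8619 J.
ΔU = nCᵥΔT with Cᵥ = 3R/2: ΔU = (4.18)(12.47)(248) = 12928 J.
Q = ΔU + W = 12928 + 8619 = 21547 J.

Q ≈ 21500 J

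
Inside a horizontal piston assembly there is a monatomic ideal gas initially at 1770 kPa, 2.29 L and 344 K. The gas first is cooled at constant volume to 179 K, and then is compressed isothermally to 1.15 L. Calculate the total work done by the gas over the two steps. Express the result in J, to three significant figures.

Step 1 (isochoric): W = 0 (constant volume).
After step 1: P = 921 kPa (V unchanged).
Step 2 (isothermal): W = P₁V₁ ln(V₂/V₁) = (2109) ln(1.15/2.29) = -1453 J.
W_total = 0 − 1453 = -1453 J.

W_total ≈ -1450 J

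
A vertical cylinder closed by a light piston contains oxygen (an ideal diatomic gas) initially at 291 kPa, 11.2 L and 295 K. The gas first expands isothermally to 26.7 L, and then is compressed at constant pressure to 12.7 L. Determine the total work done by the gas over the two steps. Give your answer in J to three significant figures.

W_total ≈ 1120 J

Step 1 (isothermal): W = P₁V₁ ln(V₂/V₁) = (3259) ln(26.7/11.2) = 2831 J.
After step 1: P = 122.1 kPa, V = 26.7 L, T = 295 K.
Step 2 (isobaric): W = PΔV = (122.1 kPa)(12.7 − 26.7 L) = -1709 J.
W_total = 2831 − 1709 = 1122 J.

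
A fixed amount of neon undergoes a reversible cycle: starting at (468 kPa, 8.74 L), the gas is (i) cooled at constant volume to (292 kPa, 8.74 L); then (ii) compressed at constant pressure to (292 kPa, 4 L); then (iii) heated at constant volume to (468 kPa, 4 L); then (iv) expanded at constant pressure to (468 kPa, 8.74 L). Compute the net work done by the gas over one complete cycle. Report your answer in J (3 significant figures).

W_net ≈ 834 J

Constant-volume legs do no work.
W(ii) = (292)(4 − 8.74) = -1384 J; W(iv) = (468)(8.74 − 4) = 2218 J.
W_net = -1384 + 2218 = 834.2 J (the clockwise enclosed area).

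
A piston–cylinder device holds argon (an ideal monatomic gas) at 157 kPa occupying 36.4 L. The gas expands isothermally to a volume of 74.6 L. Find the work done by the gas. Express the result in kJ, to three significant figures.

W ≈ 4.10 kJ

Isothermal: W = nRT ln(V₂/V₁) = P₁V₁ ln(V₂/V₁).
P₁V₁ = (157 kPa)(36.4 L) = 5715 J.
W = 5715 × ln(74.6/36.4) = 5715 × 0.7176
W_by_gas = 4101 J.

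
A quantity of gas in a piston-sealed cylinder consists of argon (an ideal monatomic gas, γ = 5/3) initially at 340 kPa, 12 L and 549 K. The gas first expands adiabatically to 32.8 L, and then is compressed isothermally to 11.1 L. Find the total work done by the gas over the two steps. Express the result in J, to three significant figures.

Step 1 (adiabatic): W = (P₁V₁ − P₂V₂)/(γ−1) = (4080 − 2087)/0.667 = 2989 J.
After step 1: P = 63.63 kPa, V = 32.8 L, T = 280.8 K.
Step 2 (isothermal): W = P₁V₁ ln(V₂/V₁) = (2087) ln(11.1/32.8) = -2261 J.
W_total = 2989 − 2261 = 728.2 J.

W_total ≈ 728 J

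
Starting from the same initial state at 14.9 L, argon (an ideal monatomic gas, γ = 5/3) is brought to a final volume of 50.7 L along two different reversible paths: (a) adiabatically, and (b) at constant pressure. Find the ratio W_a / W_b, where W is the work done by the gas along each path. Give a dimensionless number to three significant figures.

Path (a) adiabatic: W = P₁V₁(1 − (V₁/V₂)^(γ−1))/(γ−1) → W_a/(P₁V₁) = 0.837.
Path (b) isobaric: W = P₁(V₂ − V₁) → W_b/(P₁V₁) = 2.403.
W_a / W_b = 0.837 / 2.403 = 0.3483.

W_a / W_b ≈ 0.348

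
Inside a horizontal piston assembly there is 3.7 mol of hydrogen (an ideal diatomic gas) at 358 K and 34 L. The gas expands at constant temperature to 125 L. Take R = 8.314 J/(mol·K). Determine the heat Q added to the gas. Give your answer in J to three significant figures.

Isothermal ⇒ ΔU = 0, so Q = W = nRT ln(V₂/V₁).
Q = (3.7)(8.314)(358) ln(125/34) = 11013 × 1.302 = 14338 J.

Q ≈ 14300 J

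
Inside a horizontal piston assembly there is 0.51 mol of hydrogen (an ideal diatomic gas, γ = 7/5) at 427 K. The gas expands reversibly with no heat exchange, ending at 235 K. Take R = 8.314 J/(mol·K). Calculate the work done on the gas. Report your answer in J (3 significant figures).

W ≈ -2040 J

Adiabatic ⇒ Q = 0, so W_by = −ΔU = nCᵥ(T₁ − T₂).
Cᵥ = 5R/2 = 20.79 J/(mol·K).
W = (0.51)(20.79)(427 − 235) = 2035 J.
Work on gas = −W_by = -2035 J.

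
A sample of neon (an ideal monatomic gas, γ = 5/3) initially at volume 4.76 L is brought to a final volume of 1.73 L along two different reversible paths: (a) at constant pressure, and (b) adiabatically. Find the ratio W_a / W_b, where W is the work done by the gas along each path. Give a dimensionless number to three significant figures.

W_a / W_b ≈ 0.440

Path (a) isobaric: W = P₁(V₂ − V₁) → W_a/(P₁V₁) = -0.6366.
Path (b) adiabatic: W = P₁V₁(1 − (V₁/V₂)^(γ−1))/(γ−1) → W_b/(P₁V₁) = -1.445.
W_a / W_b = -0.6366 / -1.445 = 0.4404.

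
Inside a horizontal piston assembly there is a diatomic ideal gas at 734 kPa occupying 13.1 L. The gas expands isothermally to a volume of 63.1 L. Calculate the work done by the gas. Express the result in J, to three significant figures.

Isothermal: W = nRT ln(V₂/V₁) = P₁V₁ ln(V₂/V₁).
P₁V₁ = (734 kPa)(13.1 L) = 9615 J.
W = 9615 × ln(63.1/13.1) = 9615 × 1.572
W_by_gas = 15116 J.

W ≈ 15100 J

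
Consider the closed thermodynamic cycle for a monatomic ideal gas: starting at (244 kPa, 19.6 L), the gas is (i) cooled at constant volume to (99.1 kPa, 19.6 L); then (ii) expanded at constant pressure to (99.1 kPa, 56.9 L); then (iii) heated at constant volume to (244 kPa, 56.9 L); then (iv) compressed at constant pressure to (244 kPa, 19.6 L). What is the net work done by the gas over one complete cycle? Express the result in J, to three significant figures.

Constant-volume legs do no work.
W(ii) = (99.1)(56.9 − 19.6) = 3696 J; W(iv) = (244)(19.6 − 56.9) = -9101 J.
W_net = 3696 − 9101 = -5405 J (the counter-clockwise enclosed area).

W_net ≈ -5400 J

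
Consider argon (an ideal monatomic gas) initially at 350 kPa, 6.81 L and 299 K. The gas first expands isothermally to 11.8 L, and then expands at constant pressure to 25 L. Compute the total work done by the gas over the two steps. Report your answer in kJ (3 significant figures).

Step 1 (isothermal): W = P₁V₁ ln(V₂/V₁) = (2384) ln(11.8/6.81) = 1310 J.
After step 1: P = 202 kPa, V = 11.8 L, T = 299 K.
Step 2 (isobaric): W = PΔV = (202 kPa)(25 − 11.8 L) = 2666 J.
W_total = 1310 + 2666 = 3977 J.

W_total ≈ 3.98 kJ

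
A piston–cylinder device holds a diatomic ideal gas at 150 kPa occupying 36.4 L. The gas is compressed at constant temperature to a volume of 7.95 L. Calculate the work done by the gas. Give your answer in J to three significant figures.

Isothermal: W = nRT ln(V₂/V₁) = P₁V₁ ln(V₂/V₁).
P₁V₁ = (150 kPa)(36.4 L) = 5460 J.
W = 5460 × ln(7.95/36.4) = 5460 × -1.521
W_by_gas = -8307 J.

W ≈ -8310 J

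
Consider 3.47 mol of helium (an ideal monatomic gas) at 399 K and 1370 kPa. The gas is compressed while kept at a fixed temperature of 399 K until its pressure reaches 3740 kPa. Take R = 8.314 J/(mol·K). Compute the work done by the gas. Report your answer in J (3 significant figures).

Isothermal process: W = nRT ln(V₂/V₁) = nRT ln(P₁/P₂).
W = (3.47)(8.314)(399) × ln(1370/3740)
  = 11511 × ln(0.3663) = 11511 × -1.004
W_by_gas = -11560 J.

W ≈ -11600 J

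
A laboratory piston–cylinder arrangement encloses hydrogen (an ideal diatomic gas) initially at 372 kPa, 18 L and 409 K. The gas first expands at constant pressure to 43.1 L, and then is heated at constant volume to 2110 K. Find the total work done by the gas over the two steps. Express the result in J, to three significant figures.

W_total ≈ 9340 J

Step 1 (isobaric): W = PΔV = (372 kPa)(43.1 − 18 L) = 9337 J.
Step 2 (isochoric): W = 0 (constant volume).
W_total = 9337 + 0 = 9337 J.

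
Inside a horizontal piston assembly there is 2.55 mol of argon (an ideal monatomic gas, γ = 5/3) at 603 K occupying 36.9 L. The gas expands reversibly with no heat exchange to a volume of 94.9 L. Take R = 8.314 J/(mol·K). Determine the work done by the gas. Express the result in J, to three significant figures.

Adiabatic: TV^(γ−1) = const with γ = 5/3.
T₂ = T₁ (V₁/V₂)^(γ−1) = 603 × (36.9/94.9)^0.667 = 603 × 0.5327 = 321.2 K.
W_by = nCᵥ(T₁ − T₂) = (2.55)(12.47)(603 − 321.2) = 8960 J.

W ≈ 8960 J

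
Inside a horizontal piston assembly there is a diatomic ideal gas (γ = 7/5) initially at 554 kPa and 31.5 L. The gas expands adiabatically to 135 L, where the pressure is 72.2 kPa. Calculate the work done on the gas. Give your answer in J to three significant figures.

Adiabatic: W = (P₁V₁ − P₂V₂)/(γ − 1) with γ = 7/5.
P₁V₁ = 17451 J, P₂V₂ = 9747 J.
W = (17451 − 9747) / 0.4 = 19260 J.
Work on gas = −W_by = -19260 J.

W ≈ -19300 J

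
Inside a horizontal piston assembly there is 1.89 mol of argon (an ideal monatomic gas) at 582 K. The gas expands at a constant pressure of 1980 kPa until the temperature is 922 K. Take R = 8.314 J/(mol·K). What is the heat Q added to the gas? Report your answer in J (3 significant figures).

Q ≈ 13400 J

Isobaric: W = nRΔT = (1.89)(8.314)(340) = 5343 J.
ΔU = nCᵥΔT with Cᵥ = 3R/2: ΔU = (1.89)(12.47)(340) = 8014 J.
Q = ΔU + W = 8014 + 5343 = 13356 J.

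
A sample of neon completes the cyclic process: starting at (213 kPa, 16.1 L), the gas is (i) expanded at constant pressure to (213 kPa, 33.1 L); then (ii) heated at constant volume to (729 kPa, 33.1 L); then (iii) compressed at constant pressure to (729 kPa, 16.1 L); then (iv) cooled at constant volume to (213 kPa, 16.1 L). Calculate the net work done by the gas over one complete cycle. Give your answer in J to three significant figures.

Constant-volume legs do no work.
W(i) = (213)(33.1 − 16.1) = 3621 J; W(iii) = (729)(16.1 − 33.1) = -12393 J.
W_net = 3621 − 12393 = -8772 J (the counter-clockwise enclosed area).

W_net ≈ -8770 J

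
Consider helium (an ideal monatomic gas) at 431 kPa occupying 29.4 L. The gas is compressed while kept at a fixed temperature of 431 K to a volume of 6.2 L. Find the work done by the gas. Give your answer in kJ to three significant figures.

W ≈ -19.7 kJ

Isothermal: W = nRT ln(V₂/V₁) = P₁V₁ ln(V₂/V₁).
P₁V₁ = (431 kPa)(29.4 L) = 12671 J.
W = 12671 × ln(6.2/29.4) = 12671 × -1.556
W_by_gas = -19722 J.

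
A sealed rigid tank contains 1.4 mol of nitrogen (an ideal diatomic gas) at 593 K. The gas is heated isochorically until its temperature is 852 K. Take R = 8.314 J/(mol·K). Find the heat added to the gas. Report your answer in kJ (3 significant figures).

Q ≈ 7.54 kJ

Constant volume ⇒ W = 0, so Q = ΔU = nCᵥΔT with Cᵥ = 5R/2 = 20.79 J/(mol·K).
ΔU = (1.4)(20.79)(852 − 593) = 7537 J.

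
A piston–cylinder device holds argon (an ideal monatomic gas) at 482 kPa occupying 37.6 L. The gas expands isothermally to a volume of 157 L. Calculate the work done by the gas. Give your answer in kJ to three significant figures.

Isothermal: W = nRT ln(V₂/V₁) = P₁V₁ ln(V₂/V₁).
P₁V₁ = (482 kPa)(37.6 L) = 18123 J.
W = 18123 × ln(157/37.6) = 18123 × 1.429
W_by_gas = 25902 J.

W ≈ 25.9 kJ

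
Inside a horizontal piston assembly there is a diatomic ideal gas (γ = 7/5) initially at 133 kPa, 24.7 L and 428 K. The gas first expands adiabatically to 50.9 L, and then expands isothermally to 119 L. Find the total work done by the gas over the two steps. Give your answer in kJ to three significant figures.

W_total ≈ 4.15 kJ

Step 1 (adiabatic): W = (P₁V₁ − P₂V₂)/(γ−1) = (3285 − 2460)/0.4 = 2063 J.
After step 1: P = 48.33 kPa, V = 50.9 L, T = 320.5 K.
Step 2 (isothermal): W = P₁V₁ ln(V₂/V₁) = (2460) ln(119/50.9) = 2089 J.
W_total = 2063 + 2089 = 4152 J.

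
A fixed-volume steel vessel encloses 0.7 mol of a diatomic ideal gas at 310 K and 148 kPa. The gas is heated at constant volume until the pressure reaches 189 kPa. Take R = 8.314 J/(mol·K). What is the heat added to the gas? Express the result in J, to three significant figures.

Q ≈ 1250 J

Constant volume ⇒ W = 0, so Q = ΔU = nCᵥΔT with Cᵥ = 5R/2 = 20.79 J/(mol·K).
At constant V, T₂/T₁ = P₂/P₁ ⇒ ΔT = T₁(P₂/P₁ − 1) = 310·(189/148 − 1) = 85.88 K.
ΔU = (0.7)(20.79)(85.88) = 1249 J.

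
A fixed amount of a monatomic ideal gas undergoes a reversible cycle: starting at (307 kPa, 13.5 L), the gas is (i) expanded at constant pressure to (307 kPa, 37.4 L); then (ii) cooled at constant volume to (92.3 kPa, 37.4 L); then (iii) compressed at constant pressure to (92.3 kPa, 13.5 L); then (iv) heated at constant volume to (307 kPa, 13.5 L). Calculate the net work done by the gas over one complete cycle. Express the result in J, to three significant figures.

W_net ≈ 5130 J

Constant-volume legs do no work.
W(i) = (307)(37.4 − 13.5) = 7337 J; W(iii) = (92.3)(13.5 − 37.4) = -2206 J.
W_net = 7337 − 2206 = 5131 J (the clockwise enclosed area).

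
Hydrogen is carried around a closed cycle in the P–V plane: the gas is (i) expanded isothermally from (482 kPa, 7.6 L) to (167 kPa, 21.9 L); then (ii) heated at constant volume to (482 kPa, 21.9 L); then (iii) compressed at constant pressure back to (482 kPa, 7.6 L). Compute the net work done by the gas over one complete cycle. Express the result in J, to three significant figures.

Leg (i): W = PᵢVᵢ ln(V_f/Vᵢ) = (3663) ln(21.9/7.6) = 3877 J.
Leg (ii): W = 0.
Leg (iii): W = PΔV = (482)(7.6 − 21.9) = -6893 J.
W_net = 3877 − 6893 = -3016 J.

W_net ≈ -3020 J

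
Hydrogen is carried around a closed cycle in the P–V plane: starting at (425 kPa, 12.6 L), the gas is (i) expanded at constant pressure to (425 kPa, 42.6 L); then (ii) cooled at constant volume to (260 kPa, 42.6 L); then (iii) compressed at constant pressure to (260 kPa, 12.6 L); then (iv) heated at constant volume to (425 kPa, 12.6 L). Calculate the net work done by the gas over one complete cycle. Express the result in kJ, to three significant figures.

Constant-volume legs do no work.
W(i) = (425)(42.6 − 12.6) = 12750 J; W(iii) = (260)(12.6 − 42.6) = -7800 J.
W_net = 12750 − 7800 = 4950 J (the clockwise enclosed area).

W_net ≈ 4.95 kJ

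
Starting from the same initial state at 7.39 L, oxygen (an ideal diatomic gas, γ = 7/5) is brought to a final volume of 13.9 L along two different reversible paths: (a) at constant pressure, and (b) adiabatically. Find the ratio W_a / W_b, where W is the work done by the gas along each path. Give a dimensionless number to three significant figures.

Path (a) isobaric: W = P₁(V₂ − V₁) → W_a/(P₁V₁) = 0.8809.
Path (b) adiabatic: W = P₁V₁(1 − (V₁/V₂)^(γ−1))/(γ−1) → W_b/(P₁V₁) = 0.5583.
W_a / W_b = 0.8809 / 0.5583 = 1.578.

W_a / W_b ≈ 1.58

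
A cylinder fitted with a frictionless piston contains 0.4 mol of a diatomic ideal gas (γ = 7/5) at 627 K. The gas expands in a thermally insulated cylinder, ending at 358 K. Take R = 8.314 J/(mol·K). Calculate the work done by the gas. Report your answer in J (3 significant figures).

W ≈ 2240 J

Adiabatic ⇒ Q = 0, so W_by = −ΔU = nCᵥ(T₁ − T₂).
Cᵥ = 5R/2 = 20.79 J/(mol·K).
W = (0.4)(20.79)(627 − 358) = 2236 J.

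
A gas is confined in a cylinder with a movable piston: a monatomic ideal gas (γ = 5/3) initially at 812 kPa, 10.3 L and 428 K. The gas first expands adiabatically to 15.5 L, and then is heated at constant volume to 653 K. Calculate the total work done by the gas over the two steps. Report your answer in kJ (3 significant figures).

Step 1 (adiabatic): W = (P₁V₁ − P₂V₂)/(γ−1) = (8364 − 6369)/0.667 = 2992 J.
Step 2 (isochoric): W = 0 (constant volume).
W_total = 2992 + 0 = 2992 J.

W_total ≈ 2.99 kJ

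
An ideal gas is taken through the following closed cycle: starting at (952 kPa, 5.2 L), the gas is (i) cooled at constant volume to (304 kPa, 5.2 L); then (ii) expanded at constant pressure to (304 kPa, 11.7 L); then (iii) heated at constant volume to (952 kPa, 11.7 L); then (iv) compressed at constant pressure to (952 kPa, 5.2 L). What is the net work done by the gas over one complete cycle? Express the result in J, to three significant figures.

W_net ≈ -4210 J

Constant-volume legs do no work.
W(ii) = (304)(11.7 − 5.2) = 1976 J; W(iv) = (952)(5.2 − 11.7) = -6188 J.
W_net = 1976 − 6188 = -4212 J (the counter-clockwise enclosed area).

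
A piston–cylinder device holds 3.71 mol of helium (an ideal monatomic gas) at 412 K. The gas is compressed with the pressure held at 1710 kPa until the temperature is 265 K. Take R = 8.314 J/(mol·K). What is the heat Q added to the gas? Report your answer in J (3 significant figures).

Isobaric: W = nRΔT = (3.71)(8.314)(-147) = -4534 J.
ΔU = nCᵥΔT with Cᵥ = 3R/2: ΔU = (3.71)(12.47)(-147) = -6801 J.
Q = ΔU + W = -6801 − 4534 = -11336 J.

Q ≈ -11300 J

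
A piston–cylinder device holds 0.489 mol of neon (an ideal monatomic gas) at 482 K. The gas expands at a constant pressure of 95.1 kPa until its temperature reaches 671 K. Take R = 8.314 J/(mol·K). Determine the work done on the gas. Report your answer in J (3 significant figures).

Isobaric: W = P ΔV = nR ΔT.
W = (0.489)(8.314)(671 − 482) = 768.4 J.
Work on gas = −W_by = -768.4 J.

W ≈ -768 J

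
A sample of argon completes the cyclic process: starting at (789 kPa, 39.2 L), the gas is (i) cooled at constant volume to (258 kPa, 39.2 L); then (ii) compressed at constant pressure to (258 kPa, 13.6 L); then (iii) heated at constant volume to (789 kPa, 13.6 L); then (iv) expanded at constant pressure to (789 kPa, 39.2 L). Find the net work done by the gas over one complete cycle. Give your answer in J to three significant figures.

Constant-volume legs do no work.
W(ii) = (258)(13.6 − 39.2) = -6605 J; W(iv) = (789)(39.2 − 13.6) = 20198 J.
W_net = -6605 + 20198 = 13594 J (the clockwise enclosed area).

W_net ≈ 13600 J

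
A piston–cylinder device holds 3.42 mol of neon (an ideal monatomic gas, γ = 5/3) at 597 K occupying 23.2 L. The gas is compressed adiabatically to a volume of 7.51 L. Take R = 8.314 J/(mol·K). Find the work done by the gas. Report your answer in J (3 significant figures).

Adiabatic: TV^(γ−1) = const with γ = 5/3.
T₂ = T₁ (V₁/V₂)^(γ−1) = 597 × (23.2/7.51)^0.667 = 597 × 2.121 = 1266 K.
W_by = nCᵥ(T₁ − T₂) = (3.42)(12.47)(597 − 1266) = -28547 J.

W ≈ -28500 J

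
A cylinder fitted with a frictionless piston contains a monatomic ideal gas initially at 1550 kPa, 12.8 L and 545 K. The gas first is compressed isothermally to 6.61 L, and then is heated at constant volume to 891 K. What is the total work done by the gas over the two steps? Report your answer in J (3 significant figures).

W_total ≈ -13100 J

Step 1 (isothermal): W = P₁V₁ ln(V₂/V₁) = (19840) ln(6.61/12.8) = -13111 J.
Step 2 (isochoric): W = 0 (constant volume).
W_total = -13111 + 0 = -13111 J.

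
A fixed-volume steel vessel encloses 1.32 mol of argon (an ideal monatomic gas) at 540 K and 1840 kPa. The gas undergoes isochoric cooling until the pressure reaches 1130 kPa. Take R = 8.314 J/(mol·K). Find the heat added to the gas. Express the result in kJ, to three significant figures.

Q ≈ -3.43 kJ

Constant volume ⇒ W = 0, so Q = ΔU = nCᵥΔT with Cᵥ = 3R/2 = 12.47 J/(mol·K).
At constant V, T₂/T₁ = P₂/P₁ ⇒ ΔT = T₁(P₂/P₁ − 1) = 540·(1130/1840 − 1) = -208.4 K.
ΔU = (1.32)(12.47)(-208.4) = -3430 J.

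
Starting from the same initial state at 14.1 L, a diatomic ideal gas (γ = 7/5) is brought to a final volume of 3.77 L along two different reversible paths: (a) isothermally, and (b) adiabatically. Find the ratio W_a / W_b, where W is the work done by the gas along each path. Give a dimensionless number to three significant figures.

Path (a) isothermal: W = P₁V₁ ln(V₂/V₁) → W_a/(P₁V₁) = -1.319.
Path (b) adiabatic: W = P₁V₁(1 − (V₁/V₂)^(γ−1))/(γ−1) → W_b/(P₁V₁) = -1.737.
W_a / W_b = -1.319 / -1.737 = 0.7593.

W_a / W_b ≈ 0.759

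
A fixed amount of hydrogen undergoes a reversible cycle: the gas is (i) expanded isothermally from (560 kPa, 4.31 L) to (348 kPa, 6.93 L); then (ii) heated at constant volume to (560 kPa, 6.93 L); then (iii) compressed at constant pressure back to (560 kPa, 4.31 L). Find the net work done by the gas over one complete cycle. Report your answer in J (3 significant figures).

Leg (i): W = PᵢVᵢ ln(V_f/Vᵢ) = (2414) ln(6.93/4.31) = 1146 J.
Leg (ii): W = 0.
Leg (iii): W = PΔV = (560)(4.31 − 6.93) = -1467 J.
W_net = 1146 − 1467 = -320.9 J.

W_net ≈ -321 J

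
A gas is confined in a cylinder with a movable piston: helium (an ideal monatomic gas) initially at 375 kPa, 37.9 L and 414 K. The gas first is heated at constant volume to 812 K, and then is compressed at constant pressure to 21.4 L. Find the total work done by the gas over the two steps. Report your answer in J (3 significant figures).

W_total ≈ -12100 J

Step 1 (isochoric): W = 0 (constant volume).
After step 1: P = 735.5 kPa (V unchanged).
Step 2 (isobaric): W = PΔV = (735.5 kPa)(21.4 − 37.9 L) = -12136 J.
W_total = 0 − 12136 = -12136 J.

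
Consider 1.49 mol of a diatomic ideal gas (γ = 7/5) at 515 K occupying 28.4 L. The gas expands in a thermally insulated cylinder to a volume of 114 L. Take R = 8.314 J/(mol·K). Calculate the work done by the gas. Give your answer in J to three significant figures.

W ≈ 6800 J

Adiabatic: TV^(γ−1) = const with γ = 7/5.
T₂ = T₁ (V₁/V₂)^(γ−1) = 515 × (28.4/114)^0.4 = 515 × 0.5735 = 295.4 K.
W_by = nCᵥ(T₁ − T₂) = (1.49)(20.79)(515 − 295.4) = 6802 J.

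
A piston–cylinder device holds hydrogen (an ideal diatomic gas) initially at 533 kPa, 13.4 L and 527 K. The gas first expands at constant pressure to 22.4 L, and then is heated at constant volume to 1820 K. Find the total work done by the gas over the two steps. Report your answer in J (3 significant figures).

W_total ≈ 4800 J

Step 1 (isobaric): W = PΔV = (533 kPa)(22.4 − 13.4 L) = 4797 J.
Step 2 (isochoric): W = 0 (constant volume).
W_total = 4797 + 0 = 4797 J.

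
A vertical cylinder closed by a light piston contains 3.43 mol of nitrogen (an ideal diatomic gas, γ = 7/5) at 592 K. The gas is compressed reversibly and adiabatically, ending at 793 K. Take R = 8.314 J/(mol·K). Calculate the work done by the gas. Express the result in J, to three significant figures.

Adiabatic ⇒ Q = 0, so W_by = −ΔU = nCᵥ(T₁ − T₂).
Cᵥ = 5R/2 = 20.79 J/(mol·K).
W = (3.43)(20.79)(592 − 793) = -14330 J.

W ≈ -14300 J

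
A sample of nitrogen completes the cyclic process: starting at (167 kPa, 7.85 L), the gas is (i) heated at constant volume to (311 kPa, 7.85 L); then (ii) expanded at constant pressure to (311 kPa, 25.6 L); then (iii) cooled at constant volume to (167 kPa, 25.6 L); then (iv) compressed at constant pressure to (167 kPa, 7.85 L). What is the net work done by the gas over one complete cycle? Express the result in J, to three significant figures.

W_net ≈ 2560 J

Constant-volume legs do no work.
W(ii) = (311)(25.6 − 7.85) = 5520 J; W(iv) = (167)(7.85 − 25.6) = -2964 J.
W_net = 5520 − 2964 = 2556 J (the clockwise enclosed area).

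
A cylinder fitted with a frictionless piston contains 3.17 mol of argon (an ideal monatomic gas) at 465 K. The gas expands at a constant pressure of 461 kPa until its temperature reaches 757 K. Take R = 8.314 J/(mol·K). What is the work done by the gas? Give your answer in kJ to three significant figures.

Isobaric: W = P ΔV = nR ΔT.
W = (3.17)(8.314)(757 − 465) = 7696 J.

W ≈ 7.70 kJ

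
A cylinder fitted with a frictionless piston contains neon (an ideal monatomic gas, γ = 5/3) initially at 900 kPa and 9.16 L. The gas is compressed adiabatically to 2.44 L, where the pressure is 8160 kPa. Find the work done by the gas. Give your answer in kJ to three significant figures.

Adiabatic: W = (P₁V₁ − P₂V₂)/(γ − 1) with γ = 5/3.
P₁V₁ = 8244 J, P₂V₂ = 19910 J.
W = (8244 − 19910) / 0.6667 = -17500 J.

W ≈ -17.5 kJ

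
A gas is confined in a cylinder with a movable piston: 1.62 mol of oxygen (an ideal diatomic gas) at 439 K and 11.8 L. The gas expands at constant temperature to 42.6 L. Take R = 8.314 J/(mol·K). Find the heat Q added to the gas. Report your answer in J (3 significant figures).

Q ≈ 7590 J

Isothermal ⇒ ΔU = 0, so Q = W = nRT ln(V₂/V₁).
Q = (1.62)(8.314)(439) ln(42.6/11.8) = 5913 × 1.284 = 7591 J.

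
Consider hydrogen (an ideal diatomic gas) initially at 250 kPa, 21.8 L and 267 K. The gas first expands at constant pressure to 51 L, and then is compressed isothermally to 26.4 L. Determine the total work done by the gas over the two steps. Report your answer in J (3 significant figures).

Step 1 (isobaric): W = PΔV = (250 kPa)(51 − 21.8 L) = 7300 J.
After step 1: P = 250 kPa, V = 51 L, T = 624.6 K.
Step 2 (isothermal): W = P₁V₁ ln(V₂/V₁) = (12750) ln(26.4/51) = -8395 J.
W_total = 7300 − 8395 = -1095 J.

W_total ≈ -1100 J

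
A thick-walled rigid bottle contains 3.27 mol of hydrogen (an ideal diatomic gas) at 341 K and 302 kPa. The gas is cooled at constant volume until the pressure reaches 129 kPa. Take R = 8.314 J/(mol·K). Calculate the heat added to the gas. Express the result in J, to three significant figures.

Q ≈ -13300 J

Constant volume ⇒ W = 0, so Q = ΔU = nCᵥΔT with Cᵥ = 5R/2 = 20.79 J/(mol·K).
At constant V, T₂/T₁ = P₂/P₁ ⇒ ΔT = T₁(P₂/P₁ − 1) = 341·(129/302 − 1) = -195.3 K.
ΔU = (3.27)(20.79)(-195.3) = -13277 J.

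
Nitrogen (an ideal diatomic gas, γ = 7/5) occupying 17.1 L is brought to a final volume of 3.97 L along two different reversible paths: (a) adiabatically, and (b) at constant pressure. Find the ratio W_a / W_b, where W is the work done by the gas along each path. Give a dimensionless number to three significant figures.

W_a / W_b ≈ 2.58

Path (a) adiabatic: W = P₁V₁(1 − (V₁/V₂)^(γ−1))/(γ−1) → W_a/(P₁V₁) = -1.984.
Path (b) isobaric: W = P₁(V₂ − V₁) → W_b/(P₁V₁) = -0.7678.
W_a / W_b = -1.984 / -0.7678 = 2.583.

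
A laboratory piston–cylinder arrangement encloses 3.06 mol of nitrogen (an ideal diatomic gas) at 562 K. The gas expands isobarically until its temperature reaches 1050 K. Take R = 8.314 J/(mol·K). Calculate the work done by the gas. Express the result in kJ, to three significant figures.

W ≈ 12.4 kJ

Isobaric: W = P ΔV = nR ΔT.
W = (3.06)(8.314)(1050 − 562) = 12415 J.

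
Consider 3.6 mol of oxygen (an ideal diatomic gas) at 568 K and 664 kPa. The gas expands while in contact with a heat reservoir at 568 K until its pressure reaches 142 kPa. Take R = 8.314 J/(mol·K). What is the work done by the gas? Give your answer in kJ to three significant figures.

W ≈ 26.2 kJ

Isothermal process: W = nRT ln(V₂/V₁) = nRT ln(P₁/P₂).
W = (3.6)(8.314)(568) × ln(664/142)
  = 17000 × ln(4.676) = 17000 × 1.542
W_by_gas = 26222 J.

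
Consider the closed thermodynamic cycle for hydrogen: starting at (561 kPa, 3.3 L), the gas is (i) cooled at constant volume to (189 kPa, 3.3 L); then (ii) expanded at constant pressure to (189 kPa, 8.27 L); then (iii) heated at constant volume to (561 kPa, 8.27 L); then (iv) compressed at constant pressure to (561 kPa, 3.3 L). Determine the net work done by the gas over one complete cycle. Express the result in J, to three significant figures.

W_net ≈ -1850 J

Constant-volume legs do no work.
W(ii) = (189)(8.27 − 3.3) = 939.3 J; W(iv) = (561)(3.3 − 8.27) = -2788 J.
W_net = 939.3 − 2788 = -1849 J (the counter-clockwise enclosed area).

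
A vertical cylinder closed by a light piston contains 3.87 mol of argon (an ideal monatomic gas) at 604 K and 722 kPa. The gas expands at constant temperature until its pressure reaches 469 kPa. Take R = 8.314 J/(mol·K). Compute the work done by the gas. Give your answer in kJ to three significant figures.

Isothermal process: W = nRT ln(V₂/V₁) = nRT ln(P₁/P₂).
W = (3.87)(8.314)(604) × ln(722/469)
  = 19434 × ln(1.539) = 19434 × 0.4314
W_by_gas = 8384 J.

W ≈ 8.38 kJ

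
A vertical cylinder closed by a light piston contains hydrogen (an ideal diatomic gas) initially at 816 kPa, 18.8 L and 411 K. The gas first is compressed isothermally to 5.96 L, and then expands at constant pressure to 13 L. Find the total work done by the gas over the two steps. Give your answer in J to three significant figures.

Step 1 (isothermal): W = P₁V₁ ln(V₂/V₁) = (15341) ln(5.96/18.8) = -17623 J.
After step 1: P = 2574 kPa, V = 5.96 L, T = 411 K.
Step 2 (isobaric): W = PΔV = (2574 kPa)(13 − 5.96 L) = 18121 J.
W_total = -17623 + 18121 = 497.4 J.

W_total ≈ 497 J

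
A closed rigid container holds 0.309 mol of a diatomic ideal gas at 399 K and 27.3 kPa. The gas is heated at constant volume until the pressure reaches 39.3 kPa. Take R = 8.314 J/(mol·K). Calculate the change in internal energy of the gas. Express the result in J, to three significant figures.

Constant volume ⇒ W = 0, so Q = ΔU = nCᵥΔT with Cᵥ = 5R/2 = 20.79 J/(mol·K).
At constant V, T₂/T₁ = P₂/P₁ ⇒ ΔT = T₁(P₂/P₁ − 1) = 399·(39.3/27.3 − 1) = 175.4 K.
ΔU = (0.309)(20.79)(175.4) = 1126 J.

ΔU ≈ 1130 J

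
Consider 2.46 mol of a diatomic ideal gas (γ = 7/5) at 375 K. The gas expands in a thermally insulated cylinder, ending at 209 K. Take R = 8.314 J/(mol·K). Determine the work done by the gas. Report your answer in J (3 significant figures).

Adiabatic ⇒ Q = 0, so W_by = −ΔU = nCᵥ(T₁ − T₂).
Cᵥ = 5R/2 = 20.79 J/(mol·K).
W = (2.46)(20.79)(375 − 209) = 8488 J.

W ≈ 8490 J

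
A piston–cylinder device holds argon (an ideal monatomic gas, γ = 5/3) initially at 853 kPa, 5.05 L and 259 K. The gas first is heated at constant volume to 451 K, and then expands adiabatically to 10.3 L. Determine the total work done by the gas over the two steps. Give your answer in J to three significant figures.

W_total ≈ 4260 J

Step 1 (isochoric): W = 0 (constant volume).
After step 1: P = 1485 kPa (V unchanged).
Step 2 (adiabatic): W = (P₁V₁ − P₂V₂)/(γ−1) = (7501 − 4664)/0.667 = 4256 J.
W_total = 0 + 4256 = 4256 J.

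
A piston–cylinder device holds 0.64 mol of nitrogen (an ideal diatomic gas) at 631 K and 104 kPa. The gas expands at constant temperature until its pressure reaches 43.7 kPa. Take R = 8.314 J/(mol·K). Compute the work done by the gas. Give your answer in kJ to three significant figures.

Isothermal process: W = nRT ln(V₂/V₁) = nRT ln(P₁/P₂).
W = (0.64)(8.314)(631) × ln(104/43.7)
  = 3358 × ln(2.38) = 3358 × 0.867
W_by_gas = 2911 J.

W ≈ 2.91 kJ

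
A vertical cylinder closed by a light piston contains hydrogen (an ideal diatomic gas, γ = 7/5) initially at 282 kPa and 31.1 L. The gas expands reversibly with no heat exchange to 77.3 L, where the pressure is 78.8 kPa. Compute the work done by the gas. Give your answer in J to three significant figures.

Adiabatic: W = (P₁V₁ − P₂V₂)/(γ − 1) with γ = 7/5.
P₁V₁ = 8770 J, P₂V₂ = 6091 J.
W = (8770 − 6091) / 0.4 = 6697 J.

W ≈ 6700 J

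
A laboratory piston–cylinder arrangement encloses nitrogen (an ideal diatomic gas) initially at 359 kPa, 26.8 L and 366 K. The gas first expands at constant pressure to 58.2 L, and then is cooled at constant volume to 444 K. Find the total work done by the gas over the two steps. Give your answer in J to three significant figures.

Step 1 (isobaric): W = PΔV = (359 kPa)(58.2 − 26.8 L) = 11273 J.
Step 2 (isochoric): W = 0 (constant volume).
W_total = 11273 + 0 = 11273 J.

W_total ≈ 11300 J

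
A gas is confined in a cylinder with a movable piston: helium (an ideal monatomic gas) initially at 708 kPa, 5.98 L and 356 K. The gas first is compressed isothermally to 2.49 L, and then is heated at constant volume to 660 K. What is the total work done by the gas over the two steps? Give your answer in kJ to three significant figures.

W_total ≈ -3.71 kJ

Step 1 (isothermal): W = P₁V₁ ln(V₂/V₁) = (4234) ln(2.49/5.98) = -3709 J.
Step 2 (isochoric): W = 0 (constant volume).
W_total = -3709 + 0 = -3709 J.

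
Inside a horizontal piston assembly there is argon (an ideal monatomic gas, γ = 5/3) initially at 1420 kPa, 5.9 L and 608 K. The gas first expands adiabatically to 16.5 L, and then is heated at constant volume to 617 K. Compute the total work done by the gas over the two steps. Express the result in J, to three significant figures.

W_total ≈ 6240 J

Step 1 (adiabatic): W = (P₁V₁ − P₂V₂)/(γ−1) = (8378 − 4221)/0.667 = 6236 J.
Step 2 (isochoric): W = 0 (constant volume).
W_total = 6236 + 0 = 6236 J.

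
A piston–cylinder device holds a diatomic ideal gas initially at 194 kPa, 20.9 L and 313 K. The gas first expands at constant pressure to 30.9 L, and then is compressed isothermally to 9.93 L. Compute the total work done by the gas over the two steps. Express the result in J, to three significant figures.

Step 1 (isobaric): W = PΔV = (194 kPa)(30.9 − 20.9 L) = 1940 J.
After step 1: P = 194 kPa, V = 30.9 L, T = 462.8 K.
Step 2 (isothermal): W = P₁V₁ ln(V₂/V₁) = (5995) ln(9.93/30.9) = -6805 J.
W_total = 1940 − 6805 = -4865 J.

W_total ≈ -4870 J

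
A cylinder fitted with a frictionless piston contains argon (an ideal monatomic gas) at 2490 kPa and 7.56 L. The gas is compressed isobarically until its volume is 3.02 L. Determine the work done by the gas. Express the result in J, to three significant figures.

W ≈ -11300 J

Isobaric: W = P ΔV.
W = (2490 kPa)(3.02 − 7.56 L) = (2490)(-4.54) = -11305 J.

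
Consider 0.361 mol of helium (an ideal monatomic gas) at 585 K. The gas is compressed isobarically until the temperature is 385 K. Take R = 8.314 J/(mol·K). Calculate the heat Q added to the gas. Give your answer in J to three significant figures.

Q ≈ -1500 J

Isobaric: W = nRΔT = (0.361)(8.314)(-200) = -600.3 J.
ΔU = nCᵥΔT with Cᵥ = 3R/2: ΔU = (0.361)(12.47)(-200) = -900.4 J.
Q = ΔU + W = -900.4 − 600.3 = -1501 J.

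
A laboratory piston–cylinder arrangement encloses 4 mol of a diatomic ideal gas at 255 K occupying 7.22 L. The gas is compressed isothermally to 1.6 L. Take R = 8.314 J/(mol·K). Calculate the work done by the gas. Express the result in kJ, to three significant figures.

W ≈ -12.8 kJ

Isothermal: W = nRT ln(V₂/V₁).
W = (4)(8.314)(255) × ln(1.6/7.22)
  = 8480 × -1.507
W_by_gas = -12779 J.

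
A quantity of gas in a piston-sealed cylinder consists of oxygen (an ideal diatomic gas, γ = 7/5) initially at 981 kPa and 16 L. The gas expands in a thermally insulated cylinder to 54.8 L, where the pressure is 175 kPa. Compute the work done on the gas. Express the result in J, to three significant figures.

W ≈ -15300 J

Adiabatic: W = (P₁V₁ − P₂V₂)/(γ − 1) with γ = 7/5.
P₁V₁ = 15696 J, P₂V₂ = 9590 J.
W = (15696 − 9590) / 0.4 = 15265 J.
Work on gas = −W_by = -15265 J.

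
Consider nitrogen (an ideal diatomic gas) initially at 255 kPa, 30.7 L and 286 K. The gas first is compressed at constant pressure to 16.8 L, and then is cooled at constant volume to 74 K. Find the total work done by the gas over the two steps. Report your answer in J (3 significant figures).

W_total ≈ -3540 J

Step 1 (isobaric): W = PΔV = (255 kPa)(16.8 − 30.7 L) = -3544 J.
Step 2 (isochoric): W = 0 (constant volume).
W_total = -3544 + 0 = -3544 J.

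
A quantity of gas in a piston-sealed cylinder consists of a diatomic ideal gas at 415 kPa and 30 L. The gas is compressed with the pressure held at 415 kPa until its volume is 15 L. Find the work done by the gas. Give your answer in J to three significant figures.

Isobaric: W = P ΔV.
W = (415 kPa)(15 − 30 L) = (415)(-15) = -6225 J.

W ≈ -6220 J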